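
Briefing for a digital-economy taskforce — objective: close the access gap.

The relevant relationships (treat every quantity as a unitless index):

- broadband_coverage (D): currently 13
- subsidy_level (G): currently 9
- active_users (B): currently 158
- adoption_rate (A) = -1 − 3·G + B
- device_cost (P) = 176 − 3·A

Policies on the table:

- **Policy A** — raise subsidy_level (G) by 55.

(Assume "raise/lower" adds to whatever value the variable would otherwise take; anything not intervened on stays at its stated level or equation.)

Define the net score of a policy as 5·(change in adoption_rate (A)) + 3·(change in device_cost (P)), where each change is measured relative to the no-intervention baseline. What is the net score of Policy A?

660

Baseline:
  G = 9
  B = 158
  A = -1 − 3·9 + 158 = 130
  P = 176 − 3·130 = -214
Policy A (G + 55):
  G = 9 + 55 = 64
  B = 158
  A = -1 − 3·64 + 158 = -35
  P = 176 − 3·(-35) = 281
ΔA = -35 − 130 = -165; ΔP = 281 − (-214) = 495
Score = 5·(-165) + 3·495 = 660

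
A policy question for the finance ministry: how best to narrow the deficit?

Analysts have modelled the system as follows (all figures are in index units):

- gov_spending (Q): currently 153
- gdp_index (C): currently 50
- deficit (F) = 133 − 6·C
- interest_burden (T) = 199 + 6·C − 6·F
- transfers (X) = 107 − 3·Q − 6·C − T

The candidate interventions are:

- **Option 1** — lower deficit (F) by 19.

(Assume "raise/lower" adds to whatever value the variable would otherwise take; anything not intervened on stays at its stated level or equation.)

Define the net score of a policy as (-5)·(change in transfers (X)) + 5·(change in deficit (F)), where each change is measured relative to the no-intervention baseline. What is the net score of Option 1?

Baseline:
  Q = 153
  C = 50
  F = 133 − 6·50 = -167
  T = 199 + 6·50 − 6·(-167) = 1501
  X = 107 − 3·153 − 6·50 − 1501 = -2153
Option 1 (F − 19):
  Q = 153
  C = 50
  F = 133 − 6·50 (−19 from intervention) = -186
  T = 199 + 6·50 − 6·(-186) = 1615
  X = 107 − 3·153 − 6·50 − 1615 = -2267
ΔX = -2267 − (-2153) = -114; ΔF = -186 − (-167) = -19
Score = (-5)·(-114) + 5·(-19) = 475

475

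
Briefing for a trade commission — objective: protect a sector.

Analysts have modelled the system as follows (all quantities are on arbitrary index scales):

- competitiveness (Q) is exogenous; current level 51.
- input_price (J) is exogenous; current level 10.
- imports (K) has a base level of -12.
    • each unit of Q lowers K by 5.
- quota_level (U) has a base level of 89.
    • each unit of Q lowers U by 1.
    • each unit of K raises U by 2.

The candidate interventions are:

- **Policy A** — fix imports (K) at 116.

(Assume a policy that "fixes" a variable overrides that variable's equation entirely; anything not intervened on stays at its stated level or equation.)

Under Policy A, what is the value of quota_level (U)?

Policy A (K := 116):
  Q = 51
  K = 116
  U = 89 − 51 + 2·116 = 270

270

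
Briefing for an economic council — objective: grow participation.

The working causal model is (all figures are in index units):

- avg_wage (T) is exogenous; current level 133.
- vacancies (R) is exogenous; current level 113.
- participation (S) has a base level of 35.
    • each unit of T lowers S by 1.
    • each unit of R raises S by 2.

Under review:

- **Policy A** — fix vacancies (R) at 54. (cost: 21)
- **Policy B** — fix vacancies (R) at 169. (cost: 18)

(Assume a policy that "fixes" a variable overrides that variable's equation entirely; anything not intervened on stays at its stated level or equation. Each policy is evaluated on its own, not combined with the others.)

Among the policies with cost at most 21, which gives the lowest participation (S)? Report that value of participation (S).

Policy A (R := 54):
  T = 133
  R = 54
  S = 35 − 133 + 2·54 = 10
Policy B (R := 169):
  T = 133
  R = 169
  S = 35 − 133 + 2·169 = 240
Comparing — Policy A: S=10, Policy B: S=240. Lowest is 10 (Policy A).

10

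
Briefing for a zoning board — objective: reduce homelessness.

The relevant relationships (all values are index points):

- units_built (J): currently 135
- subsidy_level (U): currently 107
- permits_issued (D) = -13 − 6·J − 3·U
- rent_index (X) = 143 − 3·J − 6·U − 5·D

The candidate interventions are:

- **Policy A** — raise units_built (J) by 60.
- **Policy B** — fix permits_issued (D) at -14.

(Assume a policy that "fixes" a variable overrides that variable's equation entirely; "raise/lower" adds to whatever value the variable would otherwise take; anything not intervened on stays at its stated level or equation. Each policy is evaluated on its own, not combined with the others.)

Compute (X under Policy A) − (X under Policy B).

7270

Policy A (J + 60):
  J = 135 + 60 = 195
  U = 107
  D = -13 − 6·195 − 3·107 = -1504
  X = 143 − 3·195 − 6·107 − 5·(-1504) = 6436
Policy B (D := -14):
  J = 135
  U = 107
  D = -14
  X = 143 − 3·135 − 6·107 − 5·(-14) = -834
X: 6436 − (-834) = 7270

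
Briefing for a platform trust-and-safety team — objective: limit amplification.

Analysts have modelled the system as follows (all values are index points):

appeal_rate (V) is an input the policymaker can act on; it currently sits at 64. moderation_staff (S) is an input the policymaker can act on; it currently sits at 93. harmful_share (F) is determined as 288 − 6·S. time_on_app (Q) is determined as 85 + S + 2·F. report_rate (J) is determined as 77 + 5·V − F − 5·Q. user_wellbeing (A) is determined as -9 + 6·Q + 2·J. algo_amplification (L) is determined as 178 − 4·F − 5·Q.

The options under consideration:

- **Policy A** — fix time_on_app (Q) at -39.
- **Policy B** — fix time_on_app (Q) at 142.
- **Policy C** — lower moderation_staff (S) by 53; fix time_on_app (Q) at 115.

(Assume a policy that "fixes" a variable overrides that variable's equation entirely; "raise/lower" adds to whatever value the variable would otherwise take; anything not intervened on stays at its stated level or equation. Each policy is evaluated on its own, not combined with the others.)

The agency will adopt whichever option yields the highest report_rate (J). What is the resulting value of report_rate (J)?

Policy A (Q := -39):
  V = 64
  S = 93
  F = 288 − 6·93 = -270
  Q = -39
  J = 77 + 5·64 − (-270) − 5·(-39) = 862
Policy B (Q := 142):
  V = 64
  S = 93
  F = 288 − 6·93 = -270
  Q = 142
  J = 77 + 5·64 − (-270) − 5·142 = -43
Policy C (S − 53, Q := 115):
  V = 64
  S = 93 − 53 = 40
  F = 288 − 6·40 = 48
  Q = 115
  J = 77 + 5·64 − 48 − 5·115 = -226
Comparing — Policy A: J=862, Policy B: J=-43, Policy C: J=-226. Highest is 862 (Policy A).

862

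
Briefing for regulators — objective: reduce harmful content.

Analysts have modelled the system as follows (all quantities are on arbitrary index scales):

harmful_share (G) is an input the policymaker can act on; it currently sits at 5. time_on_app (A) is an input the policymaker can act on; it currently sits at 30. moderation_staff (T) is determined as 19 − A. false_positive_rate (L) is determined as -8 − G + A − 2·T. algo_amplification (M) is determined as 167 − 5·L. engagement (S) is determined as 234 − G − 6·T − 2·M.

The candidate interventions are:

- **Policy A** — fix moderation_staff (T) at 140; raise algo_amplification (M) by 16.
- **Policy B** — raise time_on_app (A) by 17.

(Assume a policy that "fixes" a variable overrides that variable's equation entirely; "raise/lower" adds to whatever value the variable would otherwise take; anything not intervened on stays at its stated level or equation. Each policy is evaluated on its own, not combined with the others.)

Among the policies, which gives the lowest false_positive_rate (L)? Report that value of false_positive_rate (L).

-263

Policy A (T := 140, M + 16):
  G = 5
  A = 30
  T = 140
  L = -8 − 5 + 30 − 2·140 = -263
Policy B (A + 17):
  G = 5
  A = 30 + 17 = 47
  T = 19 − 47 = -28
  L = -8 − 5 + 47 − 2·(-28) = 90
Comparing — Policy A: L=-263, Policy B: L=90. Lowest is -263 (Policy A).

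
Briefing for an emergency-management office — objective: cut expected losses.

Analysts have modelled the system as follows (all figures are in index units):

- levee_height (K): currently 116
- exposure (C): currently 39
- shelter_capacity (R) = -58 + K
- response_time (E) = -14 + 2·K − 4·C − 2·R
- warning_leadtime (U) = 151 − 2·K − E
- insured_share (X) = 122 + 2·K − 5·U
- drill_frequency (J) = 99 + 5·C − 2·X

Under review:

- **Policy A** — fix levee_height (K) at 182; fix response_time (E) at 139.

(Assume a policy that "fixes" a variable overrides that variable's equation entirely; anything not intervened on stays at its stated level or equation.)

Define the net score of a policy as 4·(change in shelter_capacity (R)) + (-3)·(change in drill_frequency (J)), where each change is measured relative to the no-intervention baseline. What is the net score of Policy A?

Baseline:
  K = 116
  C = 39
  R = -58 + 116 = 58
  E = -14 + 2·116 − 4·39 − 2·58 = -54
  U = 151 − 2·116 − (-54) = -27
  X = 122 + 2·116 − 5·(-27) = 489
  J = 99 + 5·39 − 2·489 = -684
Policy A (K := 182, E := 139):
  K = 182
  C = 39
  R = -58 + 182 = 124
  E = 139
  U = 151 − 2·182 − 139 = -352
  X = 122 + 2·182 − 5·(-352) = 2246
  J = 99 + 5·39 − 2·2246 = -4198
ΔR = 124 − 58 = 66; ΔJ = -4198 − (-684) = -3514
Score = 4·66 + (-3)·(-3514) = 10806

10806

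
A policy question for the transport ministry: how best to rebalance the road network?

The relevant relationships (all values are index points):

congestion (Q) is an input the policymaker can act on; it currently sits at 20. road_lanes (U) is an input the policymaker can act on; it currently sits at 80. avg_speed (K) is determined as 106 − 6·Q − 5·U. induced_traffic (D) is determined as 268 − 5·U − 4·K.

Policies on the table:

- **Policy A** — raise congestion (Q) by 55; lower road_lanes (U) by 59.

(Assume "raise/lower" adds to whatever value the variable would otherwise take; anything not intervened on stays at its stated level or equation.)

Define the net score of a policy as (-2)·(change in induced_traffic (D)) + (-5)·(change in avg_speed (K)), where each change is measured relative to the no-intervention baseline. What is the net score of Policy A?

-695

Baseline:
  Q = 20
  U = 80
  K = 106 − 6·20 − 5·80 = -414
  D = 268 − 5·80 − 4·(-414) = 1524
Policy A (Q + 55, U − 59):
  Q = 20 + 55 = 75
  U = 80 − 59 = 21
  K = 106 − 6·75 − 5·21 = -449
  D = 268 − 5·21 − 4·(-449) = 1959
ΔD = 1959 − 1524 = 435; ΔK = -449 − (-414) = -35
Score = (-2)·435 + (-5)·(-35) = -695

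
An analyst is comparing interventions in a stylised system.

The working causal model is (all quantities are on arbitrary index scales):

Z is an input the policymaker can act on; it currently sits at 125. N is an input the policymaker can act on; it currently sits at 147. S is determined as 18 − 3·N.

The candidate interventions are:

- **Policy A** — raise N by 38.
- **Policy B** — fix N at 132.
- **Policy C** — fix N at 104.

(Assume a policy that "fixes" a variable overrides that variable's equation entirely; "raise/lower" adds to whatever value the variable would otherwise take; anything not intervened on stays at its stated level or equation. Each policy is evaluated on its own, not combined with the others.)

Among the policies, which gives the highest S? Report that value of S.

-294

Policy A (N + 38):
  N = 147 + 38 = 185
  S = 18 − 3·185 = -537
Policy B (N := 132):
  N = 132
  S = 18 − 3·132 = -378
Policy C (N := 104):
  N = 104
  S = 18 − 3·104 = -294
Comparing — Policy A: S=-537, Policy B: S=-378, Policy C: S=-294. Highest is -294 (Policy C).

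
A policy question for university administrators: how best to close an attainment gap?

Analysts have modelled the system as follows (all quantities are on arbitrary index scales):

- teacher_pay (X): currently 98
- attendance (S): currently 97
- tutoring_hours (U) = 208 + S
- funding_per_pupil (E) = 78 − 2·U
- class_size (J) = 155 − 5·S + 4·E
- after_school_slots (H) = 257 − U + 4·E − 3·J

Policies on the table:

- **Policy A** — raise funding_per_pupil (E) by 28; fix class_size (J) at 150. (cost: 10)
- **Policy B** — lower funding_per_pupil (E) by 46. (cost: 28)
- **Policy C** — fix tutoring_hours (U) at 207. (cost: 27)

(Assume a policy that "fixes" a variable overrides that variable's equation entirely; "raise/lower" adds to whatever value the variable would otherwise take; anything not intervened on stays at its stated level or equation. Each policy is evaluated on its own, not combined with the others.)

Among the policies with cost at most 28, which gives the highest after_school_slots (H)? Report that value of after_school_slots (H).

Policy A (E + 28, J := 150):
  S = 97
  U = 208 + 97 = 305
  E = 78 − 2·305 (+28 from intervention) = -504
  J = 150
  H = 257 − 305 + 4·(-504) − 3·150 = -2514
Policy B (E − 46):
  S = 97
  U = 208 + 97 = 305
  E = 78 − 2·305 (−46 from intervention) = -578
  J = 155 − 5·97 + 4·(-578) = -2642
  H = 257 − 305 + 4·(-578) − 3·(-2642) = 5566
Policy C (U := 207):
  S = 97
  U = 207
  E = 78 − 2·207 = -336
  J = 155 − 5·97 + 4·(-336) = -1674
  H = 257 − 207 + 4·(-336) − 3·(-1674) = 3728
Comparing — Policy A: H=-2514, Policy B: H=5566, Policy C: H=3728. Highest is 5566 (Policy B).

5566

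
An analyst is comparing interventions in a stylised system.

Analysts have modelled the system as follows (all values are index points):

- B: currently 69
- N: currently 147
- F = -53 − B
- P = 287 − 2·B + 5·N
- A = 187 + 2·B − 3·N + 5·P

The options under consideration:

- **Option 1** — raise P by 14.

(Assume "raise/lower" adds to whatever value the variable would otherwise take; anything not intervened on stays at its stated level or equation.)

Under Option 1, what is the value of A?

Option 1 (P + 14):
  B = 69
  N = 147
  P = 287 − 2·69 + 5·147 (+14 from intervention) = 898
  A = 187 + 2·69 − 3·147 + 5·898 = 4374

4374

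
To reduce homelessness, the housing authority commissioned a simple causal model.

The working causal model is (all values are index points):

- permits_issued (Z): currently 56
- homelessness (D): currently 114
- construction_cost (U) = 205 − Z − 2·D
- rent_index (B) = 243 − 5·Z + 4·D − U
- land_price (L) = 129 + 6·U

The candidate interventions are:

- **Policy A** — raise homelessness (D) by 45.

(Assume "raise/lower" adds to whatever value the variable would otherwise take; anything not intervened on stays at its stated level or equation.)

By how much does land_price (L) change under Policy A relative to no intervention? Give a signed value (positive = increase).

Baseline:
  Z = 56
  D = 114
  U = 205 − 56 − 2·114 = -79
  L = 129 + 6·(-79) = -345
Policy A (D + 45):
  Z = 56
  D = 114 + 45 = 159
  U = 205 − 56 − 2·159 = -169
  L = 129 + 6·(-169) = -885
Change in L: -885 − (-345) = -540

-540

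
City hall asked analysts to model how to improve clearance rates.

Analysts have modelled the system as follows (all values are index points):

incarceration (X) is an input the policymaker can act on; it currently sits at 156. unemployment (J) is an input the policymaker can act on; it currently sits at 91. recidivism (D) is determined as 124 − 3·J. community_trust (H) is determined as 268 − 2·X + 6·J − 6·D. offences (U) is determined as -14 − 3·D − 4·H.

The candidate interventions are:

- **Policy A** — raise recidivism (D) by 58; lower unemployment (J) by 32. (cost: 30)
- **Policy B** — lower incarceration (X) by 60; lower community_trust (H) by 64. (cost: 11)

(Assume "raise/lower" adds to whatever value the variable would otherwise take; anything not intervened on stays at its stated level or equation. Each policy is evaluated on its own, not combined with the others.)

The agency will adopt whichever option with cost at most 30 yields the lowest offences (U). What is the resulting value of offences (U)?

-5375

Policy A (D + 58, J − 32):
  X = 156
  J = 91 − 32 = 59
  D = 124 − 3·59 (+58 from intervention) = 5
  H = 268 − 2·156 + 6·59 − 6·5 = 280
  U = -14 − 3·5 − 4·280 = -1149
Policy B (X − 60, H − 64):
  X = 156 − 60 = 96
  J = 91
  D = 124 − 3·91 = -149
  H = 268 − 2·96 + 6·91 − 6·(-149) (−64 from intervention) = 1452
  U = -14 − 3·(-149) − 4·1452 = -5375
Comparing — Policy A: U=-1149, Policy B: U=-5375. Lowest is -5375 (Policy B).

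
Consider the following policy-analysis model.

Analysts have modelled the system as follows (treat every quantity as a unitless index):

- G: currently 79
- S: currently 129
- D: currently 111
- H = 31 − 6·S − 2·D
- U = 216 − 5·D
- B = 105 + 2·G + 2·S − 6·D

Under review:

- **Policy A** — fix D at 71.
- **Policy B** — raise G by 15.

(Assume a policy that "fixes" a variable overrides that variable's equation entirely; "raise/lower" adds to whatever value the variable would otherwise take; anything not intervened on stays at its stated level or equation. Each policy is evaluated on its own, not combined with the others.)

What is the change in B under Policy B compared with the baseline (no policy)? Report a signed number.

30

Baseline:
  G = 79
  S = 129
  D = 111
  B = 105 + 2·79 + 2·129 − 6·111 = -145
Policy B (G + 15):
  G = 79 + 15 = 94
  S = 129
  D = 111
  B = 105 + 2·94 + 2·129 − 6·111 = -115
Change in B: -115 − (-145) = 30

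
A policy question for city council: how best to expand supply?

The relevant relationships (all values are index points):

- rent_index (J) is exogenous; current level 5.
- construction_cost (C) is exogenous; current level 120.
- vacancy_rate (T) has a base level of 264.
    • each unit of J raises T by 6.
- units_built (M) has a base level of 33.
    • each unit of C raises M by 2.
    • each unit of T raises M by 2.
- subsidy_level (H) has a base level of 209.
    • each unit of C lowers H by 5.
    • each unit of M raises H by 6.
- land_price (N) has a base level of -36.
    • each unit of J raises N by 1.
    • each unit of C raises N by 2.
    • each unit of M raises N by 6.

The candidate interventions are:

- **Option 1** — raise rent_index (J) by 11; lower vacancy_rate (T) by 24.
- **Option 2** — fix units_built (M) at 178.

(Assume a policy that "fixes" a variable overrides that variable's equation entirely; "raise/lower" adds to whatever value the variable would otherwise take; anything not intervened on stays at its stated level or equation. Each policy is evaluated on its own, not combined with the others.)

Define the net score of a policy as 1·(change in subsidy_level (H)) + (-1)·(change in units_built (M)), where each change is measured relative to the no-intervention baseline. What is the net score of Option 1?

Baseline:
  J = 5
  C = 120
  T = 264 + 6·5 = 294
  M = 33 + 2·120 + 2·294 = 861
  H = 209 − 5·120 + 6·861 = 4775
Option 1 (J + 11, T − 24):
  J = 5 + 11 = 16
  C = 120
  T = 264 + 6·16 (−24 from intervention) = 336
  M = 33 + 2·120 + 2·336 = 945
  H = 209 − 5·120 + 6·945 = 5279
ΔH = 5279 − 4775 = 504; ΔM = 945 − 861 = 84
Score = 1·504 + (-1)·84 = 420

420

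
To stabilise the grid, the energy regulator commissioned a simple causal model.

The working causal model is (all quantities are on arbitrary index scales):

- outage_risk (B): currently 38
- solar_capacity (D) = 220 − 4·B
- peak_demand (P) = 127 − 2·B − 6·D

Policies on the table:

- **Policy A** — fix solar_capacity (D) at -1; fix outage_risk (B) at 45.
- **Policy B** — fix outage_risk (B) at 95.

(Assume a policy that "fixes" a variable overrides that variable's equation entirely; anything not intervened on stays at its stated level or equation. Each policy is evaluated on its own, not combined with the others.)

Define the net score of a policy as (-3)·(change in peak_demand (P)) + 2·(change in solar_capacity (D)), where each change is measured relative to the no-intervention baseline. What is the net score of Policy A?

Baseline:
  B = 38
  D = 220 − 4·38 = 68
  P = 127 − 2·38 − 6·68 = -357
Policy A (D := -1, B := 45):
  B = 45
  D = -1
  P = 127 − 2·45 − 6·(-1) = 43
ΔP = 43 − (-357) = 400; ΔD = -1 − 68 = -69
Score = (-3)·400 + 2·(-69) = -1338

-1338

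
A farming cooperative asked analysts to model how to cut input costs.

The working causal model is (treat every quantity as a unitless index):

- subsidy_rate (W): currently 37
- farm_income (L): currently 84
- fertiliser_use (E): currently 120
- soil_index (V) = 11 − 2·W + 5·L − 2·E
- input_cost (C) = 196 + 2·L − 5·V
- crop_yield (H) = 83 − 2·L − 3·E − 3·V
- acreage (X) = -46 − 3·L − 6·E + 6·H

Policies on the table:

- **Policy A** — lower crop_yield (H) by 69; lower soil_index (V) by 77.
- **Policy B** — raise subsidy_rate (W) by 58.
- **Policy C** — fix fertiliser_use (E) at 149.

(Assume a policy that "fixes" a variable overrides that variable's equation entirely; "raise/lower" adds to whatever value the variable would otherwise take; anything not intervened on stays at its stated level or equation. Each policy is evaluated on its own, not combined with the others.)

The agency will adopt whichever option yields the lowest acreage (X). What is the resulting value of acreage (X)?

Policy A (H − 69, V − 77):
  W = 37
  L = 84
  E = 120
  V = 11 − 2·37 + 5·84 − 2·120 (−77 from intervention) = 40
  H = 83 − 2·84 − 3·120 − 3·40 (−69 from intervention) = -634
  X = -46 − 3·84 − 6·120 + 6·(-634) = -4822
Policy B (W + 58):
  W = 37 + 58 = 95
  L = 84
  E = 120
  V = 11 − 2·95 + 5·84 − 2·120 = 1
  H = 83 − 2·84 − 3·120 − 3·1 = -448
  X = -46 − 3·84 − 6·120 + 6·(-448) = -3706
Policy C (E := 149):
  W = 37
  L = 84
  E = 149
  V = 11 − 2·37 + 5·84 − 2·149 = 59
  H = 83 − 2·84 − 3·149 − 3·59 = -709
  X = -46 − 3·84 − 6·149 + 6·(-709) = -5446
Comparing — Policy A: X=-4822, Policy B: X=-3706, Policy C: X=-5446. Lowest is -5446 (Policy C).

-5446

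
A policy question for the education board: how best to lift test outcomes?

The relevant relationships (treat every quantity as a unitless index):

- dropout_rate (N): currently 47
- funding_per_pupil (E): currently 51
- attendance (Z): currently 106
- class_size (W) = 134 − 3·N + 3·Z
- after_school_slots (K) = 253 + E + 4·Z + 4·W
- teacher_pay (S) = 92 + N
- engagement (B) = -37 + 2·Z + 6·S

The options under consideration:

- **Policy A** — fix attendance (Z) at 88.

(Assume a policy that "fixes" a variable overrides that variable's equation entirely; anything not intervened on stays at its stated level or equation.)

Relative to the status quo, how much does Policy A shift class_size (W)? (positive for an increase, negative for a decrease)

-54

Baseline:
  N = 47
  Z = 106
  W = 134 − 3·47 + 3·106 = 311
Policy A (Z := 88):
  N = 47
  Z = 88
  W = 134 − 3·47 + 3·88 = 257
Change in W: 257 − 311 = -54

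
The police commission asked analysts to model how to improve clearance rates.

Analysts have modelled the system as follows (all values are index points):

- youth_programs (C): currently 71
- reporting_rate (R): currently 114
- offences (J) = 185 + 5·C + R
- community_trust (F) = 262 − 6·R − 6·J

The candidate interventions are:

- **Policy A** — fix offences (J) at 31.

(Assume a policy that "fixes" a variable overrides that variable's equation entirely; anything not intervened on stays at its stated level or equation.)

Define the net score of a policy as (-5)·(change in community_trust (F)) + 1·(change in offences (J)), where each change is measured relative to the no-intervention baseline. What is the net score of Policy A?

-19313

Baseline:
  C = 71
  R = 114
  J = 185 + 5·71 + 114 = 654
  F = 262 − 6·114 − 6·654 = -4346
Policy A (J := 31):
  C = 71
  R = 114
  J = 31
  F = 262 − 6·114 − 6·31 = -608
ΔF = -608 − (-4346) = 3738; ΔJ = 31 − 654 = -623
Score = (-5)·3738 + 1·(-623) = -19313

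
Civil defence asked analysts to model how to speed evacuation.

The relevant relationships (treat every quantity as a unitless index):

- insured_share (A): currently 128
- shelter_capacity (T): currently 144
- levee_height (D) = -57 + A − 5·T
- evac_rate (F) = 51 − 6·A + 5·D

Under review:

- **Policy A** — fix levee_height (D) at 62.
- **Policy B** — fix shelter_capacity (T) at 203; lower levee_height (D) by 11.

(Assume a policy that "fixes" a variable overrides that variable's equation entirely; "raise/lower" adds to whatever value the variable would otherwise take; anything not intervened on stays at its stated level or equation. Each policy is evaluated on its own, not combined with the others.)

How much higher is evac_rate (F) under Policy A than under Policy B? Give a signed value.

5085

Policy A (D := 62):
  A = 128
  T = 144
  D = 62
  F = 51 − 6·128 + 5·62 = -407
Policy B (T := 203, D − 11):
  A = 128
  T = 203
  D = -57 + 128 − 5·203 (−11 from intervention) = -955
  F = 51 − 6·128 + 5·(-955) = -5492
F: -407 − (-5492) = 5085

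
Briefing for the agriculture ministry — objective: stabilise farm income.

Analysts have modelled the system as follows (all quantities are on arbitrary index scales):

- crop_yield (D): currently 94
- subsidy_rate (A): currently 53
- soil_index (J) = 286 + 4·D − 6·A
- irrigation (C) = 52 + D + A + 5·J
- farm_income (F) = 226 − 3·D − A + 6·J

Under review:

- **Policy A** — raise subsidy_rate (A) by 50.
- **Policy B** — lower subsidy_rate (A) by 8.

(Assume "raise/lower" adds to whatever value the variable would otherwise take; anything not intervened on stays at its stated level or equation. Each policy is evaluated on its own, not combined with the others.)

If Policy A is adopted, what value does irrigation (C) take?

469

Policy A (A + 50):
  D = 94
  A = 53 + 50 = 103
  J = 286 + 4·94 − 6·103 = 44
  C = 52 + 94 + 103 + 5·44 = 469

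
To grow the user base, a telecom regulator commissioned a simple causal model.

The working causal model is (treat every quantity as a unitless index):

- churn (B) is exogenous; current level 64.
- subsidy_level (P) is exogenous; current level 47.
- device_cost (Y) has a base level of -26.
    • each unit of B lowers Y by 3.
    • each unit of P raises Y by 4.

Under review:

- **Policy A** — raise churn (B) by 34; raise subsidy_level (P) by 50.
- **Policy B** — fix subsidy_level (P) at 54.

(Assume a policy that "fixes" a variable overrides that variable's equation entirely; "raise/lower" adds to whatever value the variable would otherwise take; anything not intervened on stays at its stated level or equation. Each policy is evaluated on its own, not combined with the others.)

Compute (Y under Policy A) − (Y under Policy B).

70

Policy A (B + 34, P + 50):
  B = 64 + 34 = 98
  P = 47 + 50 = 97
  Y = -26 − 3·98 + 4·97 = 68
Policy B (P := 54):
  B = 64
  P = 54
  Y = -26 − 3·64 + 4·54 = -2
Y: 68 − (-2) = 70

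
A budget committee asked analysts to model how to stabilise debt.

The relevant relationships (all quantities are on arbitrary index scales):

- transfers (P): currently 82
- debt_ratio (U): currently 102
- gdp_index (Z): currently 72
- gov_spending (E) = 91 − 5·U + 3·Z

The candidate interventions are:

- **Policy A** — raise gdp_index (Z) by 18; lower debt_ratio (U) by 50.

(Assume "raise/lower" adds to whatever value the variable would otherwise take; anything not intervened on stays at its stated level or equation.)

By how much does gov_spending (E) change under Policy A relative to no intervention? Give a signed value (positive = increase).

Baseline:
  U = 102
  Z = 72
  E = 91 − 5·102 + 3·72 = -203
Policy A (Z + 18, U − 50):
  U = 102 − 50 = 52
  Z = 72 + 18 = 90
  E = 91 − 5·52 + 3·90 = 101
Change in E: 101 − (-203) = 304

304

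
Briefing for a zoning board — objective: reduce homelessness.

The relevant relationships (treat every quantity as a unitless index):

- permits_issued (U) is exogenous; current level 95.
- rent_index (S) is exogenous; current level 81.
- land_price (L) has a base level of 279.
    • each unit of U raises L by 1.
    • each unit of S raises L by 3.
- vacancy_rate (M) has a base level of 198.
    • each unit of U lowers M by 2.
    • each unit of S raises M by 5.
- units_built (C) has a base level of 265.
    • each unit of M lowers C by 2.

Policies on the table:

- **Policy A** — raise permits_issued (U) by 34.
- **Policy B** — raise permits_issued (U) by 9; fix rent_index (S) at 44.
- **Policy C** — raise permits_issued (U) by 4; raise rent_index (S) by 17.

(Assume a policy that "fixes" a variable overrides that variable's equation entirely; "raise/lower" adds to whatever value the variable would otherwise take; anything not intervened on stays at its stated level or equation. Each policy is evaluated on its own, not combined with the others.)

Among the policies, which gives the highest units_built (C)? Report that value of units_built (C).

Policy A (U + 34):
  U = 95 + 34 = 129
  S = 81
  M = 198 − 2·129 + 5·81 = 345
  C = 265 − 2·345 = -425
Policy B (U + 9, S := 44):
  U = 95 + 9 = 104
  S = 44
  M = 198 − 2·104 + 5·44 = 210
  C = 265 − 2·210 = -155
Policy C (U + 4, S + 17):
  U = 95 + 4 = 99
  S = 81 + 17 = 98
  M = 198 − 2·99 + 5·98 = 490
  C = 265 − 2·490 = -715
Comparing — Policy A: C=-425, Policy B: C=-155, Policy C: C=-715. Highest is -155 (Policy B).

-155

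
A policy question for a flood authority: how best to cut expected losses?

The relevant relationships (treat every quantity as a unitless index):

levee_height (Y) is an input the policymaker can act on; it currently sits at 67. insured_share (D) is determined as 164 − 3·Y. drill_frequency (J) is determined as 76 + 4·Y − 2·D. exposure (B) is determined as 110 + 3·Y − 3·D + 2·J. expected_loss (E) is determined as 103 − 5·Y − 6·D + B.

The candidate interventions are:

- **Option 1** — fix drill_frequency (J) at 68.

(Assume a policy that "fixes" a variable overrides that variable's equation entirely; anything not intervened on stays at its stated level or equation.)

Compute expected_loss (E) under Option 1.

548

Option 1 (J := 68):
  Y = 67
  D = 164 − 3·67 = -37
  J = 68
  B = 110 + 3·67 − 3·(-37) + 2·68 = 558
  E = 103 − 5·67 − 6·(-37) + 558 = 548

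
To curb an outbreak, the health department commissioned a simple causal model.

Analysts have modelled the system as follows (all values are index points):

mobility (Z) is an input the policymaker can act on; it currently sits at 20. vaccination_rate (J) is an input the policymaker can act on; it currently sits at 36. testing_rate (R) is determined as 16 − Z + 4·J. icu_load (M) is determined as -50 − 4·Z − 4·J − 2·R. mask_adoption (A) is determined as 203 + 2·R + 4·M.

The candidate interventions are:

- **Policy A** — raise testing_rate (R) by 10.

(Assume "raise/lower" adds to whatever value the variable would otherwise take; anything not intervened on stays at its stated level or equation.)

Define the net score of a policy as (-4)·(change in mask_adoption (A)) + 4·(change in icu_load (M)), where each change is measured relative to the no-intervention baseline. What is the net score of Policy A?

160

Baseline:
  Z = 20
  J = 36
  R = 16 − 20 + 4·36 = 140
  M = -50 − 4·20 − 4·36 − 2·140 = -554
  A = 203 + 2·140 + 4·(-554) = -1733
Policy A (R + 10):
  Z = 20
  J = 36
  R = 16 − 20 + 4·36 (+10 from intervention) = 150
  M = -50 − 4·20 − 4·36 − 2·150 = -574
  A = 203 + 2·150 + 4·(-574) = -1793
ΔA = -1793 − (-1733) = -60; ΔM = -574 − (-554) = -20
Score = (-4)·(-60) + 4·(-20) = 160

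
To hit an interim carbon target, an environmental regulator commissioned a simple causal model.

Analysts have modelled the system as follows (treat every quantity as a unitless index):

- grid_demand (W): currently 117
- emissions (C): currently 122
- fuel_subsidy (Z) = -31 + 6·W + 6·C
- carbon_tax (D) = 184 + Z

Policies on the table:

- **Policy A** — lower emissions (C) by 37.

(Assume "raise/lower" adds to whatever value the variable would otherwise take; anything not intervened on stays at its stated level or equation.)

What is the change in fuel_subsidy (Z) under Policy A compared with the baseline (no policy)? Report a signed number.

-222

Baseline:
  W = 117
  C = 122
  Z = -31 + 6·117 + 6·122 = 1403
Policy A (C − 37):
  W = 117
  C = 122 − 37 = 85
  Z = -31 + 6·117 + 6·85 = 1181
Change in Z: 1181 − 1403 = -222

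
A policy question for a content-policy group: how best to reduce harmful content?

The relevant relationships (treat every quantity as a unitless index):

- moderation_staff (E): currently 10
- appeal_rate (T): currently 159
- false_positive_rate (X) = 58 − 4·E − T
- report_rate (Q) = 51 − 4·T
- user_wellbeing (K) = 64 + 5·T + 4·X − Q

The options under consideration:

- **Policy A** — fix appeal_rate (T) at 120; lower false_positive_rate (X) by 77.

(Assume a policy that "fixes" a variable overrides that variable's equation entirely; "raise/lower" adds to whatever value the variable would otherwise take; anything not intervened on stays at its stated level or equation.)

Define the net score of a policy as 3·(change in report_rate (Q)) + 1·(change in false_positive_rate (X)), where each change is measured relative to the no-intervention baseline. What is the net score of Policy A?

430

Baseline:
  E = 10
  T = 159
  X = 58 − 4·10 − 159 = -141
  Q = 51 − 4·159 = -585
Policy A (T := 120, X − 77):
  E = 10
  T = 120
  X = 58 − 4·10 − 120 (−77 from intervention) = -179
  Q = 51 − 4·120 = -429
ΔQ = -429 − (-585) = 156; ΔX = -179 − (-141) = -38
Score = 3·156 + 1·(-38) = 430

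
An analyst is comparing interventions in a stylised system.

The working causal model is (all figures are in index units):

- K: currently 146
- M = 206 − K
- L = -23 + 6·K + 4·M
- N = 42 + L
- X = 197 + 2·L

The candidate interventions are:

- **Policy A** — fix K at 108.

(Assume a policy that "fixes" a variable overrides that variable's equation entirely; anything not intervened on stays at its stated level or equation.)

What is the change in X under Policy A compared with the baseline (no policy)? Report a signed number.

-152

Baseline:
  K = 146
  M = 206 − 146 = 60
  L = -23 + 6·146 + 4·60 = 1093
  X = 197 + 2·1093 = 2383
Policy A (K := 108):
  K = 108
  M = 206 − 108 = 98
  L = -23 + 6·108 + 4·98 = 1017
  X = 197 + 2·1017 = 2231
Change in X: 2231 − 2383 = -152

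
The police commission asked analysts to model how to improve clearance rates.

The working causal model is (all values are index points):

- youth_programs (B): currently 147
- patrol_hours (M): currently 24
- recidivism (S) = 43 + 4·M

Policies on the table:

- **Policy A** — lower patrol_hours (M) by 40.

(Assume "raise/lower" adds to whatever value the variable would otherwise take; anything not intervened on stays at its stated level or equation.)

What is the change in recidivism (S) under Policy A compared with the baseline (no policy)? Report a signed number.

-160

Baseline:
  M = 24
  S = 43 + 4·24 = 139
Policy A (M − 40):
  M = 24 − 40 = -16
  S = 43 + 4·(-16) = -21
Change in S: -21 − 139 = -160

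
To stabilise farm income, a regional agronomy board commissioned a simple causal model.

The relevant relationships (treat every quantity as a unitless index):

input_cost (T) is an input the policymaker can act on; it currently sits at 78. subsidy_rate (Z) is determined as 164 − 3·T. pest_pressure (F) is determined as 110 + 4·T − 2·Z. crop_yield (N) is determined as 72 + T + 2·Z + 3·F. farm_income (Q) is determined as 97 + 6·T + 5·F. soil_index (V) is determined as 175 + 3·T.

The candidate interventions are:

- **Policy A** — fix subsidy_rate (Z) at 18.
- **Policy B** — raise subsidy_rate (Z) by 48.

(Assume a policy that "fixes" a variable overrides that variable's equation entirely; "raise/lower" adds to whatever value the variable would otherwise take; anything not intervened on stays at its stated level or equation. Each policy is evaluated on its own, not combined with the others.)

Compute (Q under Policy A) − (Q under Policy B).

Policy A (Z := 18):
  T = 78
  Z = 18
  F = 110 + 4·78 − 2·18 = 386
  Q = 97 + 6·78 + 5·386 = 2495
Policy B (Z + 48):
  T = 78
  Z = 164 − 3·78 (+48 from intervention) = -22
  F = 110 + 4·78 − 2·(-22) = 466
  Q = 97 + 6·78 + 5·466 = 2895
Q: 2495 − 2895 = -400

-400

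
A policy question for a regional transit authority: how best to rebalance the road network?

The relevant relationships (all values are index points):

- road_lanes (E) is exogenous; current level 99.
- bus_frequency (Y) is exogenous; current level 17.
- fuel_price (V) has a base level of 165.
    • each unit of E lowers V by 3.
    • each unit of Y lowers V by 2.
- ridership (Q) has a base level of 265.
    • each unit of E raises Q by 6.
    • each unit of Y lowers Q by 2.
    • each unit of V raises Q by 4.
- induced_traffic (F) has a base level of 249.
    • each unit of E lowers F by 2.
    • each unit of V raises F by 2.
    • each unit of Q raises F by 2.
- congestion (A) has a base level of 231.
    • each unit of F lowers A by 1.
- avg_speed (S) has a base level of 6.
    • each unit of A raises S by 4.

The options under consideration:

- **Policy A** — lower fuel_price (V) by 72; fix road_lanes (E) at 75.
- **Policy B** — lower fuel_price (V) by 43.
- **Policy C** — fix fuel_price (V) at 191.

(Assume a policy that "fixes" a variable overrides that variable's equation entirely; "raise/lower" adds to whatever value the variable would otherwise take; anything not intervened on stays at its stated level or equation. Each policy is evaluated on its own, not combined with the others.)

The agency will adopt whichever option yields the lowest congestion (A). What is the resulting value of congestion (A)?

-3380

Policy A (V − 72, E := 75):
  E = 75
  Y = 17
  V = 165 − 3·75 − 2·17 (−72 from intervention) = -166
  Q = 265 + 6·75 − 2·17 + 4·(-166) = 17
  F = 249 − 2·75 + 2·(-166) + 2·17 = -199
  A = 231 − (-199) = 430
Policy B (V − 43):
  E = 99
  Y = 17
  V = 165 − 3·99 − 2·17 (−43 from intervention) = -209
  Q = 265 + 6·99 − 2·17 + 4·(-209) = -11
  F = 249 − 2·99 + 2·(-209) + 2·(-11) = -389
  A = 231 − (-389) = 620
Policy C (V := 191):
  E = 99
  Y = 17
  V = 191
  Q = 265 + 6·99 − 2·17 + 4·191 = 1589
  F = 249 − 2·99 + 2·191 + 2·1589 = 3611
  A = 231 − 3611 = -3380
Comparing — Policy A: A=430, Policy B: A=620, Policy C: A=-3380. Lowest is -3380 (Policy C).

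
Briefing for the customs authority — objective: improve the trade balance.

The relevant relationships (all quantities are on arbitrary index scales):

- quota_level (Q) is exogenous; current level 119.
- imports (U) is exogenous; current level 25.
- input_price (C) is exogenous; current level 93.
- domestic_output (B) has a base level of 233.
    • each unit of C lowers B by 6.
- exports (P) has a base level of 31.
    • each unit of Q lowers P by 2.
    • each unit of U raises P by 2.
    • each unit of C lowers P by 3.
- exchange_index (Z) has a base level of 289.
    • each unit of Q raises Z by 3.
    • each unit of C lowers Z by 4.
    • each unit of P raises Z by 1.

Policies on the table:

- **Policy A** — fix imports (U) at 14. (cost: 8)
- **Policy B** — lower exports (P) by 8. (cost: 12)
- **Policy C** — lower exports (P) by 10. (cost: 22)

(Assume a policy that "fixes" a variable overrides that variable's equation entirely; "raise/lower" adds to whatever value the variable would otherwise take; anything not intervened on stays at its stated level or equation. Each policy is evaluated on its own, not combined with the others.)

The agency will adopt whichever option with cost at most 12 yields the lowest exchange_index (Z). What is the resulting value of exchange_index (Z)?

Policy A (U := 14):
  Q = 119
  U = 14
  C = 93
  P = 31 − 2·119 + 2·14 − 3·93 = -458
  Z = 289 + 3·119 − 4·93 + (-458) = -184
Policy B (P − 8):
  Q = 119
  U = 25
  C = 93
  P = 31 − 2·119 + 2·25 − 3·93 (−8 from intervention) = -444
  Z = 289 + 3·119 − 4·93 + (-444) = -170
Comparing — Policy A: Z=-184, Policy B: Z=-170. Lowest is -184 (Policy A).

-184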